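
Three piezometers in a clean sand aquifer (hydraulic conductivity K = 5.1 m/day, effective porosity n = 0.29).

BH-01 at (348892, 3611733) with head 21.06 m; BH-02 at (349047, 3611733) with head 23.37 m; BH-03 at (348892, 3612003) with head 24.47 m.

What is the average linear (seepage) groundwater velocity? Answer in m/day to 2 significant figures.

0.34 m/day

∂h/∂x = (23.37 − 21.06) / (349047 − 348892) = +0.01490
∂h/∂y = (24.47 − 21.06) / (3612003 − 3611733) = +0.01263
|∇h| = √(0.01490² + 0.01263²) = 0.01953
Seepage velocity v = K·i/n = 5.1 × 0.01953 / 0.29 = 0.3435 m/day.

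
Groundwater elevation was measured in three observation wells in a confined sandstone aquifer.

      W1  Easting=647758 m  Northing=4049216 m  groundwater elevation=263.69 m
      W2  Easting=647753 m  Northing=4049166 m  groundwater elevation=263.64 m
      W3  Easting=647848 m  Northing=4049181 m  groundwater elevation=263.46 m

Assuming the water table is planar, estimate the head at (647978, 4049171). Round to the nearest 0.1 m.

Three-point gradient (reference W1): Δ to W2 = (-5, -50, -0.05), Δ to W3 = (90, -35, -0.23).
∂h/∂x = -0.002086, ∂h/∂y = +0.001209 (det = 4675).
h(647978, 4049171) = 263.69 + (-0.002086)·(220) + (+0.001209)·(-45) = 263.69 -0.459 -0.054 = 263.177 m.

263.2 m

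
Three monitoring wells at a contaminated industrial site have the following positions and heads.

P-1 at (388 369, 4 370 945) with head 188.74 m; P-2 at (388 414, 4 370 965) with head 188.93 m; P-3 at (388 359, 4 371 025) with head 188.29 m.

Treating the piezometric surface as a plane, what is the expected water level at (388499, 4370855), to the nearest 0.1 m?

Differences from P-1: to P-2 (Δx, Δy, Δh) = (45, 20, +0.19); to P-3 = (-10, 80, -0.45).
Determinant of the coordinate differences = 45·80 − (-10)·20 = 3800.
∂h/∂x = [(+0.19)·80 − (-0.45)·20] / 3800 = +0.006368
∂h/∂y = [45·(-0.45) − (-10)·(+0.19)] / 3800 = -0.004829
h(388499, 4370855) = 188.74 + (+0.006368)·(130) + (-0.004829)·(-90) = 188.74 +0.828 +0.435 = 190.002 m.

190.0 m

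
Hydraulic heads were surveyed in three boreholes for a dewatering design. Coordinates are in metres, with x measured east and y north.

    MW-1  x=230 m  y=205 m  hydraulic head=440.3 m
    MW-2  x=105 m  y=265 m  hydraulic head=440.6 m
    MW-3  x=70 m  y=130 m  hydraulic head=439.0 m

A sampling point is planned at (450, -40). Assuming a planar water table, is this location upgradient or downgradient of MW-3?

With h = a·x + b·y + c and MW-1 as origin, the differences give:
  (-125)·a + 60·b = +0.3
  (-160)·a + (-75)·b = -1.3
Eliminate b (×(-75) and ×60, subtract): 18975·a = 55.50 → a = ∂h/∂x = +0.002925
Back-substitute: b = ∂h/∂y = +0.01109.
Head at (450, -40) = 440.3 + (+0.002925)·(220) + (+0.01109)·(-245) = 438.23 m.
That is lower than the 439.0 m at MW-3, so the point is downgradient.

downgradient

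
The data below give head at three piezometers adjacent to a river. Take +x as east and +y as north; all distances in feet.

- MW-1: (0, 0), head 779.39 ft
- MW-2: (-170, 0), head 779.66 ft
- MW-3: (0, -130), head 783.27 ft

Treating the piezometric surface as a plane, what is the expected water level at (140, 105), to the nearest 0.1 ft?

776.0 ft

∂h/∂x = (779.66 − 779.39) / (-170 − 0) = -0.001588
∂h/∂y = (783.27 − 779.39) / (-130 − 0) = -0.02985
h(140, 105) = 779.39 + (-0.001588)·(140) + (-0.02985)·(105) = 779.39 -0.222 -3.134 = 776.034 ft.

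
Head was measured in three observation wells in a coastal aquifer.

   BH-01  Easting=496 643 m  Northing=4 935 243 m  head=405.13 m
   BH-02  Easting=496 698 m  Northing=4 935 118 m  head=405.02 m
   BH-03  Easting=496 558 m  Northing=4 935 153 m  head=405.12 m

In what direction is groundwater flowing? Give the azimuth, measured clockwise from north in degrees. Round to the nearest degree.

139°

Three-point gradient (reference BH-01): Δ to BH-02 = (55, -125, -0.11), Δ to BH-03 = (-85, -90, -0.01).
∂h/∂x = -0.0005554, ∂h/∂y = +0.0006356 (det = -15575).
Flow direction (−∇h) has components (+0.0005554 E, -0.0006356 N).
Azimuth = atan2(E, N) = atan2(+0.0005554, -0.0006356) = 138.9° ≈ 139°.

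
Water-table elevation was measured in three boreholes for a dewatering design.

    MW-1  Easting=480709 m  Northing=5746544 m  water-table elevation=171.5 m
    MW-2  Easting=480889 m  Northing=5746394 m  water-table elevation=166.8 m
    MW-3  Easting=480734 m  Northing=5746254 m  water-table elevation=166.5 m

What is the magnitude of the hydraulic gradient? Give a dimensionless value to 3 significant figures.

Taking MW-1 as reference: MW-2−MW-1 = (180, -150, -4.7); MW-3−MW-1 = (25, -290, -5.0).
Solve a·Δx + b·Δy = Δh: det = 180·(-290) − 25·(-150) = -48450.
∂h/∂x = [(-4.7)·(-290) − (-5.0)·(-150)] / -48450 = -0.01265
∂h/∂y = [180·(-5.0) − 25·(-4.7)] / -48450 = +0.01615
|∇h| = √(-0.01265² + 0.01615²) = 0.02051

0.0205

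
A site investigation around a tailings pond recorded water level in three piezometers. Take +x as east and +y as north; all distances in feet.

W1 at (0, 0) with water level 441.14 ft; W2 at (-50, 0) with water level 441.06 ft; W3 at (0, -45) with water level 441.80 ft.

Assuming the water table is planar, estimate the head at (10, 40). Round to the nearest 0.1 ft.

440.6 ft

∂h/∂x = (441.06 − 441.14) / (-50 − 0) = +0.001600
∂h/∂y = (441.80 − 441.14) / (-45 − 0) = -0.01467
h(10, 40) = 441.14 + (+0.001600)·(10) + (-0.01467)·(40) = 441.14 +0.016 -0.587 = 440.569 ft.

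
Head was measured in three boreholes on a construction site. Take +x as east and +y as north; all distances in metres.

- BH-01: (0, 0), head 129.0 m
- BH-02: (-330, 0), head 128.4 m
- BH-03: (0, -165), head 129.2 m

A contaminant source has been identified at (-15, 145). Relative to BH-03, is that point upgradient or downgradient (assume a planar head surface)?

downgradient

∂h/∂x = (128.4 − 129.0) / (-330 − 0) = +0.001818
∂h/∂y = (129.2 − 129.0) / (-165 − 0) = -0.001212
Head at (-15, 145) = 129.0 + (+0.001818)·(-15) + (-0.001212)·(145) = 128.80 m.
That is lower than the 129.2 m at BH-03, so the point is downgradient.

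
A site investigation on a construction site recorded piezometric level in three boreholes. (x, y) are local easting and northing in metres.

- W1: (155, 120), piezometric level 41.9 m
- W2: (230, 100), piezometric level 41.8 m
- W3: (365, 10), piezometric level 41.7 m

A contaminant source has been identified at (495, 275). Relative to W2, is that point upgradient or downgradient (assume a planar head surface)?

downgradient

Taking W1 as reference: W2−W1 = (75, -20, -0.1); W3−W1 = (210, -110, -0.2).
Solve a·Δx + b·Δy = Δh: det = 75·(-110) − 210·(-20) = -4050.
∂h/∂x = [(-0.1)·(-110) − (-0.2)·(-20)] / -4050 = -0.001728
∂h/∂y = [75·(-0.2) − 210·(-0.1)] / -4050 = -0.001481
Head at (495, 275) = 41.9 + (-0.001728)·(340) + (-0.001481)·(155) = 41.08 m.
That is lower than the 41.8 m at W2, so the point is downgradient.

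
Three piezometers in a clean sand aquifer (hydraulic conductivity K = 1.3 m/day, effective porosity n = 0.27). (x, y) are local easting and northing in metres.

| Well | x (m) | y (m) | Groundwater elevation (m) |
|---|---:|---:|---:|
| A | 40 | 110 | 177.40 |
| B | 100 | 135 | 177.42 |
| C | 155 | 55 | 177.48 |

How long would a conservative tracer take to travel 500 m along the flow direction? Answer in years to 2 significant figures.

440 years

Differences from A: to B (Δx, Δy, Δh) = (60, 25, +0.02); to C = (115, -55, +0.08).
Solve a·Δx + b·Δy = Δh: det = 60·(-55) − 115·25 = -6175.
∂h/∂x = [(+0.02)·(-55) − (+0.08)·25] / -6175 = +0.0005020
∂h/∂y = [60·(+0.08) − 115·(+0.02)] / -6175 = -0.0004049
|∇h| = √(0.0005020² + -0.0004049²) = 0.0006449
Seepage velocity v = K·i/n = 1.3 × 0.0006449 / 0.27 = 0.003105 m/day.
t = 500 / 0.003105 = 1.61e+05 days = 441 years.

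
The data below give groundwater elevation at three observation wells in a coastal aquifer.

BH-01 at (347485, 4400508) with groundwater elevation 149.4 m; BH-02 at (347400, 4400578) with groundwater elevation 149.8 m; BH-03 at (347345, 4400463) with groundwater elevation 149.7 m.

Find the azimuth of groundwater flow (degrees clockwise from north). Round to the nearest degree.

128°

With h = a·x + b·y + c and BH-01 as origin, the differences give:
  (-85)·a + 70·b = +0.4
  (-140)·a + (-45)·b = +0.3
Eliminate b (×(-45) and ×70, subtract): 13625·a = -39.00 → a = ∂h/∂x = -0.002862
Back-substitute: b = ∂h/∂y = +0.002239.
Flow direction (−∇h) has components (+0.002862 E, -0.002239 N).
Azimuth = atan2(E, N) = atan2(+0.002862, -0.002239) = 128.0° ≈ 128°.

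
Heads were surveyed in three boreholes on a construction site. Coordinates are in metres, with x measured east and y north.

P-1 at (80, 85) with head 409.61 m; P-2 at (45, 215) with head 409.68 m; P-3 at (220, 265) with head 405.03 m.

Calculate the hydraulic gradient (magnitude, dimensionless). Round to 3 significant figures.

Taking P-1 as reference: P-2−P-1 = (-35, 130, +0.07); P-3−P-1 = (140, 180, -4.58).
Solve a·Δx + b·Δy = Δh: det = (-35)·180 − 140·130 = -24500.
∂h/∂x = [(+0.07)·180 − (-4.58)·130] / -24500 = -0.02482
∂h/∂y = [(-35)·(-4.58) − 140·(+0.07)] / -24500 = -0.006143
|∇h| = √(-0.02482² + -0.006143²) = 0.02557

0.0256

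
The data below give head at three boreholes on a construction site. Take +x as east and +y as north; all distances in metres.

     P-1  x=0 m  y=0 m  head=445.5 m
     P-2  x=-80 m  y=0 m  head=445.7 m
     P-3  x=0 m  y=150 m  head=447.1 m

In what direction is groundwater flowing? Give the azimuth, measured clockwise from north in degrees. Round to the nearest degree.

∂h/∂x = (445.7 − 445.5) / (-80 − 0) = -0.002500
∂h/∂y = (447.1 − 445.5) / (150 − 0) = +0.01067
Flow direction (−∇h) has components (+0.002500 E, -0.01067 N).
Azimuth = atan2(E, N) = atan2(+0.002500, -0.01067) = 166.8° ≈ 167°.

167°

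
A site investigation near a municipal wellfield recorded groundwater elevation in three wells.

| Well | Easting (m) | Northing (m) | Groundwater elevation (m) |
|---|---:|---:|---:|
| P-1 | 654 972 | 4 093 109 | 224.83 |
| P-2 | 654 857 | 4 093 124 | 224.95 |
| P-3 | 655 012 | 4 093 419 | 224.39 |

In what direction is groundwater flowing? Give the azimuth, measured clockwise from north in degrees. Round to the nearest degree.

With h = a·x + b·y + c and P-1 as origin, the differences give:
  (-115)·a + 15·b = +0.12
  40·a + 310·b = -0.44
Eliminate b (×310 and ×15, subtract): -36250·a = 43.800 → a = ∂h/∂x = -0.001208
Back-substitute: b = ∂h/∂y = -0.001263.
Flow direction (−∇h) has components (+0.001208 E, +0.001263 N).
Azimuth = atan2(E, N) = atan2(+0.001208, +0.001263) = 43.7° ≈ 044°.

044°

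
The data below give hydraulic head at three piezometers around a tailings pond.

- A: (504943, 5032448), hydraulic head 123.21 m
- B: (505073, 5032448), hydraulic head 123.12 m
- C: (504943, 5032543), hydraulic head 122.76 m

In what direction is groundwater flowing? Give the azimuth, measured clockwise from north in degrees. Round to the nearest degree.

008°

∂h/∂x = (123.12 − 123.21) / (505073 − 504943) = -0.0006923
∂h/∂y = (122.76 − 123.21) / (5032543 − 5032448) = -0.004737
Flow direction (−∇h) has components (+0.0006923 E, +0.004737 N).
Azimuth = atan2(E, N) = atan2(+0.0006923, +0.004737) = 8.3° ≈ 008°.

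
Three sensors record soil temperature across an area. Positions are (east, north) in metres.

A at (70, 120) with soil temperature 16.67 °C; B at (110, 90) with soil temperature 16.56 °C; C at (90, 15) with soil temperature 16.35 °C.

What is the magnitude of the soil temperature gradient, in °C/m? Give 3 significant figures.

0.00299 °C/m

With T = a·x + b·y + c and A as origin, the differences give:
  40·a + (-30)·b = -0.11
  20·a + (-105)·b = -0.32
Eliminate b (×(-105) and ×(-30), subtract): -3600·a = 1.950 → a = ∂T/∂x = -0.0005417
Back-substitute: b = ∂T/∂y = +0.002944.
|∇f| = √(-0.0005417² + 0.002944²) = 0.002993 °C/m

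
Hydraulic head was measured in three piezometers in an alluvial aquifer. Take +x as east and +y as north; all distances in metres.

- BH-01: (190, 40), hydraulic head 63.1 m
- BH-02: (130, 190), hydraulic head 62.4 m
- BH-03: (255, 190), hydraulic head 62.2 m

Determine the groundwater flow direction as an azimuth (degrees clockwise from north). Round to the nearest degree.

017°

With h = a·x + b·y + c and BH-01 as origin, the differences give:
  (-60)·a + 150·b = -0.7
  65·a + 150·b = -0.9
Eliminate b (×150 and ×150, subtract): -18750·a = 30.00 → a = ∂h/∂x = -0.001600
Back-substitute: b = ∂h/∂y = -0.005307.
Flow direction (−∇h) has components (+0.001600 E, +0.005307 N).
Azimuth = atan2(E, N) = atan2(+0.001600, +0.005307) = 16.8° ≈ 017°.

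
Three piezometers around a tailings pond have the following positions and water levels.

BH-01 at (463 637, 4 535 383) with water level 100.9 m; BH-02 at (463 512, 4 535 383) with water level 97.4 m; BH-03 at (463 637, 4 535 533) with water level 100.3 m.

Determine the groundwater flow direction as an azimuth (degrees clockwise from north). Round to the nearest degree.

278°

∂h/∂x = (97.4 − 100.9) / (463512 − 463637) = +0.02800
∂h/∂y = (100.3 − 100.9) / (4535533 − 4535383) = -0.004000
Flow direction (−∇h) has components (-0.02800 E, +0.004000 N).
Azimuth = atan2(E, N) = atan2(-0.02800, +0.004000) = 278.1° ≈ 278°.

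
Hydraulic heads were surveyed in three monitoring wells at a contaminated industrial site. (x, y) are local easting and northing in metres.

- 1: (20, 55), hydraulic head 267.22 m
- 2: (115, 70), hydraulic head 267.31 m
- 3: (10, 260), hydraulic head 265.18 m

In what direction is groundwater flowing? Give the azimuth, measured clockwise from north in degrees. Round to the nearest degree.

346°

With h = a·x + b·y + c and 1 as origin, the differences give:
  95·a + 15·b = +0.09
  (-10)·a + 205·b = -2.04
Eliminate b (×205 and ×15, subtract): 19625·a = 49.050 → a = ∂h/∂x = +0.002499
Back-substitute: b = ∂h/∂y = -0.009829.
Flow direction (−∇h) has components (-0.002499 E, +0.009829 N).
Azimuth = atan2(E, N) = atan2(-0.002499, +0.009829) = 345.7° ≈ 346°.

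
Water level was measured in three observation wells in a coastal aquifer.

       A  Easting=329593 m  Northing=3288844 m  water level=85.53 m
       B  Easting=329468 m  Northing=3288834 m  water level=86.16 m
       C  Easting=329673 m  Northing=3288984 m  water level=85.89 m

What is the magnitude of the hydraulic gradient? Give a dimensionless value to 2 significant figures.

With h = a·x + b·y + c and A as origin, the differences give:
  (-125)·a + (-10)·b = +0.63
  80·a + 140·b = +0.36
Eliminate b (×140 and ×(-10), subtract): -16700·a = 91.800 → a = ∂h/∂x = -0.005497
Back-substitute: b = ∂h/∂y = +0.005713.
|∇h| = √(-0.005497² + 0.005713²) = 0.007928

0.0079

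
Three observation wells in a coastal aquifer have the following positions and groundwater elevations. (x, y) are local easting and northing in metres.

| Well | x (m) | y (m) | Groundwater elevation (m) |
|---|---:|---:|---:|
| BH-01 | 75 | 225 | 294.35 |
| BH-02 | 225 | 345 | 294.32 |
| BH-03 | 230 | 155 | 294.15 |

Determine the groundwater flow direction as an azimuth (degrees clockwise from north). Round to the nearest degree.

With h = a·x + b·y + c and BH-01 as origin, the differences give:
  150·a + 120·b = -0.03
  155·a + (-70)·b = -0.20
Eliminate b (×(-70) and ×120, subtract): -29100·a = 26.100 → a = ∂h/∂x = -0.0008969
Back-substitute: b = ∂h/∂y = +0.0008711.
Flow direction (−∇h) has components (+0.0008969 E, -0.0008711 N).
Azimuth = atan2(E, N) = atan2(+0.0008969, -0.0008711) = 134.2° ≈ 134°.

134°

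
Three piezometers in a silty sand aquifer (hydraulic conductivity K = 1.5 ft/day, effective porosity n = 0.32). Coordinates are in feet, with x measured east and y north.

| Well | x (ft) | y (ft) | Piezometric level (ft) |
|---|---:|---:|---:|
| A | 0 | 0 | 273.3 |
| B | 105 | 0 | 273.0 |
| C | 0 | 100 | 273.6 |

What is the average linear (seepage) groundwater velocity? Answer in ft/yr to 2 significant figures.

7.1 ft/yr

∂h/∂x = (273.0 − 273.3) / (105 − 0) = -0.002857
∂h/∂y = (273.6 − 273.3) / (100 − 0) = +0.003000
|∇h| = √(-0.002857² + 0.003000²) = 0.004143
Seepage velocity v = K·i/n = 1.5 × 0.004143 / 0.32 = 0.01942 ft/day = 7.093 ft/yr.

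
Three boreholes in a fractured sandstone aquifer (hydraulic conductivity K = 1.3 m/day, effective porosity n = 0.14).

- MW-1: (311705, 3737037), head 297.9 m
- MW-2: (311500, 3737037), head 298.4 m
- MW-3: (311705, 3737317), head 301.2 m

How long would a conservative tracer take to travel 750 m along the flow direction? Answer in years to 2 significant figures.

18 years

∂h/∂x = (298.4 − 297.9) / (311500 − 311705) = -0.002439
∂h/∂y = (301.2 − 297.9) / (3737317 − 3737037) = +0.01179
|∇h| = √(-0.002439² + 0.01179²) = 0.01204
Seepage velocity v = K·i/n = 1.3 × 0.01204 / 0.14 = 0.1118 m/day.
t = 750 / 0.1118 = 6708 days = 18.4 years.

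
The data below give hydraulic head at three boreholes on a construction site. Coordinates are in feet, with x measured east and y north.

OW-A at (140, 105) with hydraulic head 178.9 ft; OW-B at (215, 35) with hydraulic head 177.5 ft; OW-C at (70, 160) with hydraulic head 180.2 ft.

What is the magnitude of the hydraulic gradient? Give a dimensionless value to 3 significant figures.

Differences from OW-A: to OW-B (Δx, Δy, Δh) = (75, -70, -1.4); to OW-C = (-70, 55, +1.3).
Solve a·Δx + b·Δy = Δh: det = 75·55 − (-70)·(-70) = -775.
∂h/∂x = [(-1.4)·55 − (+1.3)·(-70)] / -775 = -0.01806
∂h/∂y = [75·(+1.3) − (-70)·(-1.4)] / -775 = +0.0006452
|∇h| = √(-0.01806² + 0.0006452²) = 0.01807

0.0181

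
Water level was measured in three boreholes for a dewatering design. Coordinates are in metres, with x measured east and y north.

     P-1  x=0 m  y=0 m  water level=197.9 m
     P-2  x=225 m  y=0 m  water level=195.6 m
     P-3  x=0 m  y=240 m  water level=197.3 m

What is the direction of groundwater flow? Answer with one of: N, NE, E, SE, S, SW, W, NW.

E

∂h/∂x = (195.6 − 197.9) / (225 − 0) = -0.01022
∂h/∂y = (197.3 − 197.9) / (240 − 0) = -0.002500
Flow = −∇h = (+0.01022 east, +0.002500 north), which points east.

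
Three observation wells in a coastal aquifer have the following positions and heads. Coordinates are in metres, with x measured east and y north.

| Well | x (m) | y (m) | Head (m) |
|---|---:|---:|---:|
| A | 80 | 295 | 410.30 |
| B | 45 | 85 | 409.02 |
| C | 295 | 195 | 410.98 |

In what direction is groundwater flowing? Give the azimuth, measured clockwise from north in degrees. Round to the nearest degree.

227°

Taking A as reference: B−A = (-35, -210, -1.28); C−A = (215, -100, +0.68).
Determinant of the coordinate differences = (-35)·(-100) − 215·(-210) = 48650.
∂h/∂x = [(-1.28)·(-100) − (+0.68)·(-210)] / 48650 = +0.005566
∂h/∂y = [(-35)·(+0.68) − 215·(-1.28)] / 48650 = +0.005168
Flow direction (−∇h) has components (-0.005566 E, -0.005168 N).
Azimuth = atan2(E, N) = atan2(-0.005566, -0.005168) = 227.1° ≈ 227°.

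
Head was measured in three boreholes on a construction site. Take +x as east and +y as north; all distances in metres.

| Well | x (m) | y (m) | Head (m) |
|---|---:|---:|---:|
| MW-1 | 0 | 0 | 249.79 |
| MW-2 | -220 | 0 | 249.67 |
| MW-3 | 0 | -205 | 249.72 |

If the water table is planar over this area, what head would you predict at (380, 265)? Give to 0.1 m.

250.1 m

∂h/∂x = (249.67 − 249.79) / (-220 − 0) = +0.0005455
∂h/∂y = (249.72 − 249.79) / (-205 − 0) = +0.0003415
h(380, 265) = 249.79 + (+0.0005455)·(380) + (+0.0003415)·(265) = 249.79 +0.207 +0.090 = 250.088 m.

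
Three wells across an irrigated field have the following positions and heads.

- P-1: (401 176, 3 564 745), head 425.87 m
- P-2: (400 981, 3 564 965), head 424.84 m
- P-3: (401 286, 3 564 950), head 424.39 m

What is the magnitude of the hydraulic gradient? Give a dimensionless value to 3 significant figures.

With h = a·x + b·y + c and P-1 as origin, the differences give:
  (-195)·a + 220·b = -1.03
  110·a + 205·b = -1.48
Eliminate b (×205 and ×220, subtract): -64175·a = 114.450 → a = ∂h/∂x = -0.001783
Back-substitute: b = ∂h/∂y = -0.006263.
|∇h| = √(-0.001783² + -0.006263²) = 0.006512

0.00651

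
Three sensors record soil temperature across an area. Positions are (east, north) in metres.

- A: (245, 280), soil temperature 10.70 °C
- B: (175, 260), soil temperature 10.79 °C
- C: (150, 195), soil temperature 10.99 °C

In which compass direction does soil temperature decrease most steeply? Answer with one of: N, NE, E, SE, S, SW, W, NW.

N

Differences from A: to B (Δx, Δy, Δh) = (-70, -20, +0.09); to C = (-95, -85, +0.29).
Determinant of the coordinate differences = (-70)·(-85) − (-95)·(-20) = 4050.
∂T/∂x = [(+0.09)·(-85) − (+0.29)·(-20)] / 4050 = -0.0004568
∂T/∂y = [(-70)·(+0.29) − (-95)·(+0.09)] / 4050 = -0.002901
Steepest decrease is along −∇f = (+0.0004568 E, +0.002901 N) → north.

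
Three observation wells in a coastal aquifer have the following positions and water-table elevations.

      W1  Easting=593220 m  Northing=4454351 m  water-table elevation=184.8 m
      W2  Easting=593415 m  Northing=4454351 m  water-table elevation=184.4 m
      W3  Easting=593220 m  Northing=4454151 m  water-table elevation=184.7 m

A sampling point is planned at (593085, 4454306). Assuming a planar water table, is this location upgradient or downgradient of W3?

∂h/∂x = (184.4 − 184.8) / (593415 − 593220) = -0.002051
∂h/∂y = (184.7 − 184.8) / (4454151 − 4454351) = +0.0005000
Head at (593085, 4454306) = 184.8 + (-0.002051)·(-135) + (+0.0005000)·(-45) = 185.05 m.
That is higher than the 184.7 m at W3, so the point is upgradient.

upgradient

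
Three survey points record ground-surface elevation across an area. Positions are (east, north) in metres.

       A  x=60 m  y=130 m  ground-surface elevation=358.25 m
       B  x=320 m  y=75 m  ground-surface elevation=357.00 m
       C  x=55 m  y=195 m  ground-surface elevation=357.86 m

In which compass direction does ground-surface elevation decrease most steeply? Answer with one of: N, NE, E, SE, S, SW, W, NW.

NE

Taking A as reference: B−A = (260, -55, -1.25); C−A = (-5, 65, -0.39).
Determinant of the coordinate differences = 260·65 − (-5)·(-55) = 16625.
∂z/∂x = [(-1.25)·65 − (-0.39)·(-55)] / 16625 = -0.006177
∂z/∂y = [260·(-0.39) − (-5)·(-1.25)] / 16625 = -0.006475
Steepest decrease is along −∇f = (+0.006177 E, +0.006475 N) → northeast.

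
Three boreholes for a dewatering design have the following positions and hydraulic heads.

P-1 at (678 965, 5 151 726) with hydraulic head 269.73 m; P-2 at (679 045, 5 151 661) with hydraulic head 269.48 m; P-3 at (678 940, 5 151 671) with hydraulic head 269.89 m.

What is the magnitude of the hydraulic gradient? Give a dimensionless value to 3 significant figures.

0.00415

Taking P-1 as reference: P-2−P-1 = (80, -65, -0.25); P-3−P-1 = (-25, -55, +0.16).
Solve a·Δx + b·Δy = Δh: det = 80·(-55) − (-25)·(-65) = -6025.
∂h/∂x = [(-0.25)·(-55) − (+0.16)·(-65)] / -6025 = -0.004008
∂h/∂y = [80·(+0.16) − (-25)·(-0.25)] / -6025 = -0.001087
|∇h| = √(-0.004008² + -0.001087²) = 0.004153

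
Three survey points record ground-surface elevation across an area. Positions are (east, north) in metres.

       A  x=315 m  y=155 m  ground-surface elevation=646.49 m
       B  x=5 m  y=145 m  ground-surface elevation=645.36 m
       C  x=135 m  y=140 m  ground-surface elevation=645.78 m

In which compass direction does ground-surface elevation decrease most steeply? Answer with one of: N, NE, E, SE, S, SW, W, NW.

SW

Taking A as reference: B−A = (-310, -10, -1.13); C−A = (-180, -15, -0.71).
Determinant of the coordinate differences = (-310)·(-15) − (-180)·(-10) = 2850.
∂z/∂x = [(-1.13)·(-15) − (-0.71)·(-10)] / 2850 = +0.003456
∂z/∂y = [(-310)·(-0.71) − (-180)·(-1.13)] / 2850 = +0.005860
Steepest decrease is along −∇f = (-0.003456 E, -0.005860 N) → southwest.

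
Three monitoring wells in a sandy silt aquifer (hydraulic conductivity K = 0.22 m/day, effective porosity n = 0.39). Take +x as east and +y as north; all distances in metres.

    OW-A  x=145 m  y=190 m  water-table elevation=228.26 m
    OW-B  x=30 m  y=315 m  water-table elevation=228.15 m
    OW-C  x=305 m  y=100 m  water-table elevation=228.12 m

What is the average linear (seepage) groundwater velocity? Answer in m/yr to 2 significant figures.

0.93 m/yr

Taking OW-A as reference: OW-B−OW-A = (-115, 125, -0.11); OW-C−OW-A = (160, -90, -0.14).
Determinant of the coordinate differences = (-115)·(-90) − 160·125 = -9650.
∂h/∂x = [(-0.11)·(-90) − (-0.14)·125] / -9650 = -0.002839
∂h/∂y = [(-115)·(-0.14) − 160·(-0.11)] / -9650 = -0.003492
|∇h| = √(-0.002839² + -0.003492²) = 0.0045
Seepage velocity v = K·i/n = 0.22 × 0.0045 / 0.39 = 0.002538 m/day = 0.927 m/yr.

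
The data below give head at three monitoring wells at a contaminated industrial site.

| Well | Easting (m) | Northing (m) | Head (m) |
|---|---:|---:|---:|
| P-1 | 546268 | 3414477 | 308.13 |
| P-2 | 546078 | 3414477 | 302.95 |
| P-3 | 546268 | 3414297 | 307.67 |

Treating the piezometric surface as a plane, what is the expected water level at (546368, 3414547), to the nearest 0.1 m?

∂h/∂x = (302.95 − 308.13) / (546078 − 546268) = +0.02726
∂h/∂y = (307.67 − 308.13) / (3414297 − 3414477) = +0.002556
h(546368, 3414547) = 308.13 + (+0.02726)·(100) + (+0.002556)·(70) = 308.13 +2.726 +0.179 = 311.035 m.

311.0 m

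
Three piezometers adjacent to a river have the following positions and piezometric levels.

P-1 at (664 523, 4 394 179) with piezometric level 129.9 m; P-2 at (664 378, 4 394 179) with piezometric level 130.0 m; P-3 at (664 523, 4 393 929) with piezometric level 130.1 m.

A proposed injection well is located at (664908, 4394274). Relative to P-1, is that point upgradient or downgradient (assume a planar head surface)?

downgradient

∂h/∂x = (130.0 − 129.9) / (664378 − 664523) = -0.0006897
∂h/∂y = (130.1 − 129.9) / (4393929 − 4394179) = -0.0008000
Head at (664908, 4394274) = 129.9 + (-0.0006897)·(385) + (-0.0008000)·(95) = 129.56 m.
That is lower than the 129.9 m at P-1, so the point is downgradient.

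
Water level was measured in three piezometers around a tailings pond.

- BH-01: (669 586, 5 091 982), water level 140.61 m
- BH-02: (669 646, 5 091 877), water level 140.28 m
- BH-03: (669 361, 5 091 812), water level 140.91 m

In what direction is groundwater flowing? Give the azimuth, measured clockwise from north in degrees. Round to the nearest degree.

Taking BH-01 as reference: BH-02−BH-01 = (60, -105, -0.33); BH-03−BH-01 = (-225, -170, +0.30).
Determinant of the coordinate differences = 60·(-170) − (-225)·(-105) = -33825.
∂h/∂x = [(-0.33)·(-170) − (+0.30)·(-105)] / -33825 = -0.002590
∂h/∂y = [60·(+0.30) − (-225)·(-0.33)] / -33825 = +0.001663
Flow direction (−∇h) has components (+0.002590 E, -0.001663 N).
Azimuth = atan2(E, N) = atan2(+0.002590, -0.001663) = 122.7° ≈ 123°.

123°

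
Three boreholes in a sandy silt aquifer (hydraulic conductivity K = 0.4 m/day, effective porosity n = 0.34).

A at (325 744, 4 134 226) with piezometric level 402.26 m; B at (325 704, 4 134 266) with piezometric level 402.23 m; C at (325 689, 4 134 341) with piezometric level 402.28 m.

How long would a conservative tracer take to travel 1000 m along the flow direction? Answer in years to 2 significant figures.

1100 years

Differences from A: to B (Δx, Δy, Δh) = (-40, 40, -0.03); to C = (-55, 115, +0.02).
Determinant of the coordinate differences = (-40)·115 − (-55)·40 = -2400.
∂h/∂x = [(-0.03)·115 − (+0.02)·40] / -2400 = +0.001771
∂h/∂y = [(-40)·(+0.02) − (-55)·(-0.03)] / -2400 = +0.001021
|∇h| = √(0.001771² + 0.001021²) = 0.002044
Seepage velocity v = K·i/n = 0.4 × 0.002044 / 0.34 = 0.002405 m/day.
t = 1000 / 0.002405 = 4.158e+05 days = 1.14e+03 years.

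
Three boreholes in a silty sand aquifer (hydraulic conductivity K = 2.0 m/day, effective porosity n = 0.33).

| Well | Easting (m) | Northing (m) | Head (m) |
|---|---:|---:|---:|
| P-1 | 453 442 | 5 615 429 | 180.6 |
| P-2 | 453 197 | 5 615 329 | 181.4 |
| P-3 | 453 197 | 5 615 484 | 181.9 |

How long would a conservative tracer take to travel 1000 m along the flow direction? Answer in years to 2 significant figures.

Differences from P-1: to P-2 (Δx, Δy, Δh) = (-245, -100, +0.8); to P-3 = (-245, 55, +1.3).
Solve a·Δx + b·Δy = Δh: det = (-245)·55 − (-245)·(-100) = -37975.
∂h/∂x = [(+0.8)·55 − (+1.3)·(-100)] / -37975 = -0.004582
∂h/∂y = [(-245)·(+1.3) − (-245)·(+0.8)] / -37975 = +0.003226
|∇h| = √(-0.004582² + 0.003226²) = 0.005604
Seepage velocity v = K·i/n = 2.0 × 0.005604 / 0.33 = 0.03396 m/day.
t = 1000 / 0.03396 = 2.945e+04 days = 80.6 years.

81 years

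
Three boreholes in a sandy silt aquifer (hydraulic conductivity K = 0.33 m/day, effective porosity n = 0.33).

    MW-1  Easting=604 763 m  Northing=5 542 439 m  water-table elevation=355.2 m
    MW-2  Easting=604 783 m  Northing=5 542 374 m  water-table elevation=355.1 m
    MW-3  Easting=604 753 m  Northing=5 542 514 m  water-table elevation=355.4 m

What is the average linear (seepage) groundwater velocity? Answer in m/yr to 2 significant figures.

Three-point gradient (reference MW-1): Δ to MW-2 = (20, -65, -0.1), Δ to MW-3 = (-10, 75, +0.2).
∂h/∂x = +0.006471, ∂h/∂y = +0.003529 (det = 850).
|∇h| = √(0.006471² + 0.003529²) = 0.007371
Seepage velocity v = K·i/n = 0.33 × 0.007371 / 0.33 = 0.007371 m/day = 2.692 m/yr.

2.7 m/yr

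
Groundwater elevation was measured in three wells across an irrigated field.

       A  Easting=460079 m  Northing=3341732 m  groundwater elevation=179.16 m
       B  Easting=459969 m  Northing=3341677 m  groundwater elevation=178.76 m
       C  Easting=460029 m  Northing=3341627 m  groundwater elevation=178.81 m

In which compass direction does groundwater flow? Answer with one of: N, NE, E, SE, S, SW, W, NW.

With h = a·x + b·y + c and A as origin, the differences give:
  (-110)·a + (-55)·b = -0.40
  (-50)·a + (-105)·b = -0.35
Eliminate b (×(-105) and ×(-55), subtract): 8800·a = 22.750 → a = ∂h/∂x = +0.002585
Back-substitute: b = ∂h/∂y = +0.002102.
Flow = −∇h = (-0.002585 east, -0.002102 north), which points southwest.

SW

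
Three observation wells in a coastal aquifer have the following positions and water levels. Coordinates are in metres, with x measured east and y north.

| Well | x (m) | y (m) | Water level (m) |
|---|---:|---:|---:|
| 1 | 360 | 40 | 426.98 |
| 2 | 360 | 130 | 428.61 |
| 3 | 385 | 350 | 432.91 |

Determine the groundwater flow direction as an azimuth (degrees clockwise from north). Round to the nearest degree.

Differences from 1: to 2 (Δx, Δy, Δh) = (0, 90, +1.63); to 3 = (25, 310, +5.93).
Solve a·Δx + b·Δy = Δh: det = 0·310 − 25·90 = -2250.
∂h/∂x = [(+1.63)·310 − (+5.93)·90] / -2250 = +0.01262
∂h/∂y = [0·(+5.93) − 25·(+1.63)] / -2250 = +0.01811
Flow direction (−∇h) has components (-0.01262 E, -0.01811 N).
Azimuth = atan2(E, N) = atan2(-0.01262, -0.01811) = 214.9° ≈ 215°.

215°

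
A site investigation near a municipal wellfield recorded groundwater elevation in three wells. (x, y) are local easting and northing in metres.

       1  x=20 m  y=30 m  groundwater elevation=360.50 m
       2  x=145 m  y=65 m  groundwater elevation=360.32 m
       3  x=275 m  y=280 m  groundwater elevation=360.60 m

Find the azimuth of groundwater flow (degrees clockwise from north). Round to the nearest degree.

Differences from 1: to 2 (Δx, Δy, Δh) = (125, 35, -0.18); to 3 = (255, 250, +0.10).
Determinant of the coordinate differences = 125·250 − 255·35 = 22325.
∂h/∂x = [(-0.18)·250 − (+0.10)·35] / 22325 = -0.002172
∂h/∂y = [125·(+0.10) − 255·(-0.18)] / 22325 = +0.002616
Flow direction (−∇h) has components (+0.002172 E, -0.002616 N).
Azimuth = atan2(E, N) = atan2(+0.002172, -0.002616) = 140.3° ≈ 140°.

140°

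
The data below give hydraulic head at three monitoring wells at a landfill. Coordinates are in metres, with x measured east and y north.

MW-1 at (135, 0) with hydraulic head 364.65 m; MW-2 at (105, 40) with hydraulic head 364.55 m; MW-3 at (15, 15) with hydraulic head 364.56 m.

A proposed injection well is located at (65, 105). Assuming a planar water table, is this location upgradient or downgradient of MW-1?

With h = a·x + b·y + c and MW-1 as origin, the differences give:
  (-30)·a + 40·b = -0.10
  (-120)·a + 15·b = -0.09
Eliminate b (×15 and ×40, subtract): 4350·a = 2.100 → a = ∂h/∂x = +0.0004828
Back-substitute: b = ∂h/∂y = -0.002138.
Head at (65, 105) = 364.65 + (+0.0004828)·(-70) + (-0.002138)·(105) = 364.39 m.
That is lower than the 364.65 m at MW-1, so the point is downgradient.

downgradient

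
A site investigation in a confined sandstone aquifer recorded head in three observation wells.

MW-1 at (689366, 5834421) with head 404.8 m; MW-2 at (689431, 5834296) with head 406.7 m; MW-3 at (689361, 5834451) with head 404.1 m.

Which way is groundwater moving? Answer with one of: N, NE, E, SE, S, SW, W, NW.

Taking MW-1 as reference: MW-2−MW-1 = (65, -125, +1.9); MW-3−MW-1 = (-5, 30, -0.7).
Determinant of the coordinate differences = 65·30 − (-5)·(-125) = 1325.
∂h/∂x = [(+1.9)·30 − (-0.7)·(-125)] / 1325 = -0.02302
∂h/∂y = [65·(-0.7) − (-5)·(+1.9)] / 1325 = -0.02717
Flow = −∇h = (+0.02302 east, +0.02717 north), which points northeast.

NE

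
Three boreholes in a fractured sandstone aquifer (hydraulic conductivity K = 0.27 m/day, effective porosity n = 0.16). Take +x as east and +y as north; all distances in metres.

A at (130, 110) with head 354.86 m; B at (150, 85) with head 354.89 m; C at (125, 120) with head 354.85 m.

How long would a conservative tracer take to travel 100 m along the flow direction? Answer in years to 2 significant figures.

Taking A as reference: B−A = (20, -25, +0.03); C−A = (-5, 10, -0.01).
Solve a·Δx + b·Δy = Δh: det = 20·10 − (-5)·(-25) = 75.
∂h/∂x = [(+0.03)·10 − (-0.01)·(-25)] / 75 = +0.0006667
∂h/∂y = [20·(-0.01) − (-5)·(+0.03)] / 75 = -0.0006667
|∇h| = √(0.0006667² + -0.0006667²) = 0.0009429
Seepage velocity v = K·i/n = 0.27 × 0.0009429 / 0.16 = 0.001591 m/day.
t = 100 / 0.001591 = 6.285e+04 days = 172 years.

170 years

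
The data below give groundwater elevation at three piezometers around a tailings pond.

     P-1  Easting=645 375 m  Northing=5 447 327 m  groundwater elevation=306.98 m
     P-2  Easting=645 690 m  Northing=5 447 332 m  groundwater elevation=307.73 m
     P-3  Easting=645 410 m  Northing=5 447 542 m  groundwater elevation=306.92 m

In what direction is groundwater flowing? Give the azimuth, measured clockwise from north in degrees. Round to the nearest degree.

With h = a·x + b·y + c and P-1 as origin, the differences give:
  315·a + 5·b = +0.75
  35·a + 215·b = -0.06
Eliminate b (×215 and ×5, subtract): 67550·a = 161.550 → a = ∂h/∂x = +0.002392
Back-substitute: b = ∂h/∂y = -0.0006684.
Flow direction (−∇h) has components (-0.002392 E, +0.0006684 N).
Azimuth = atan2(E, N) = atan2(-0.002392, +0.0006684) = 285.6° ≈ 286°.

286°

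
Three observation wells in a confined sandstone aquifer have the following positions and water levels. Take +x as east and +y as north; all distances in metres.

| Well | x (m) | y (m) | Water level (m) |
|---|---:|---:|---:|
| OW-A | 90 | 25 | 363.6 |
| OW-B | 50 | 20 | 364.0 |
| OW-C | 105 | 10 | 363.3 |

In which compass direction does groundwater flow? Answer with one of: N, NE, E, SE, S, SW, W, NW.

With h = a·x + b·y + c and OW-A as origin, the differences give:
  (-40)·a + (-5)·b = +0.4
  15·a + (-15)·b = -0.3
Eliminate b (×(-15) and ×(-5), subtract): 675·a = -7.50 → a = ∂h/∂x = -0.01111
Back-substitute: b = ∂h/∂y = +0.008889.
Flow = −∇h = (+0.01111 east, -0.008889 north), which points southeast.

SE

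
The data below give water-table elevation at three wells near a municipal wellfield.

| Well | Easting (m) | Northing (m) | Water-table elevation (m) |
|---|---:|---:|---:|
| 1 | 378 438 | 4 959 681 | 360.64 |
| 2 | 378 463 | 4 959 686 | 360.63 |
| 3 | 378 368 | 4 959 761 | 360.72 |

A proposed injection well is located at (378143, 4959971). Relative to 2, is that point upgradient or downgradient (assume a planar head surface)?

upgradient

With h = a·x + b·y + c and 1 as origin, the differences give:
  25·a + 5·b = -0.01
  (-70)·a + 80·b = +0.08
Eliminate b (×80 and ×5, subtract): 2350·a = -1.200 → a = ∂h/∂x = -0.0005106
Back-substitute: b = ∂h/∂y = +0.0005532.
Head at (378143, 4959971) = 360.64 + (-0.0005106)·(-295) + (+0.0005532)·(290) = 360.95 m.
That is higher than the 360.63 m at 2, so the point is upgradient.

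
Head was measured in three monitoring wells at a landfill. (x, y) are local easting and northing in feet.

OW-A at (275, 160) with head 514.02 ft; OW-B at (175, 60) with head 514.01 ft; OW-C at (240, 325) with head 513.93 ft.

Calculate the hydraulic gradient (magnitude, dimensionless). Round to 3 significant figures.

0.000686

With h = a·x + b·y + c and OW-A as origin, the differences give:
  (-100)·a + (-100)·b = -0.01
  (-35)·a + 165·b = -0.09
Eliminate b (×165 and ×(-100), subtract): -20000·a = -10.650 → a = ∂h/∂x = +0.0005325
Back-substitute: b = ∂h/∂y = -0.0004325.
|∇h| = √(0.0005325² + -0.0004325²) = 0.000686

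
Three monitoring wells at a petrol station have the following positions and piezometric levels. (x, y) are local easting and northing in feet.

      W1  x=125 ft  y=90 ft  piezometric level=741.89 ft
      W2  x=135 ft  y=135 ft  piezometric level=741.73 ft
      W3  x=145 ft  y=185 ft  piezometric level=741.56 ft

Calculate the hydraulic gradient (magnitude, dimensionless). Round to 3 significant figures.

With h = a·x + b·y + c and W1 as origin, the differences give:
  10·a + 45·b = -0.16
  20·a + 95·b = -0.33
Eliminate b (×95 and ×45, subtract): 50·a = -0.350 → a = ∂h/∂x = -0.007000
Back-substitute: b = ∂h/∂y = -0.002000.
|∇h| = √(-0.007000² + -0.002000²) = 0.00728

0.00728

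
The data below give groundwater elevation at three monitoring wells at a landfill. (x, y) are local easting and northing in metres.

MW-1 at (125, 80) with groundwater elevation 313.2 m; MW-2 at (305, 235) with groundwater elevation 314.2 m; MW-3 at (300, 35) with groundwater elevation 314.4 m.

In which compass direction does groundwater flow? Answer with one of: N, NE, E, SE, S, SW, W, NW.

W

With h = a·x + b·y + c and MW-1 as origin, the differences give:
  180·a + 155·b = +1.0
  175·a + (-45)·b = +1.2
Eliminate b (×(-45) and ×155, subtract): -35225·a = -231.00 → a = ∂h/∂x = +0.006558
Back-substitute: b = ∂h/∂y = -0.001164.
Flow = −∇h = (-0.006558 east, +0.001164 north), which points west.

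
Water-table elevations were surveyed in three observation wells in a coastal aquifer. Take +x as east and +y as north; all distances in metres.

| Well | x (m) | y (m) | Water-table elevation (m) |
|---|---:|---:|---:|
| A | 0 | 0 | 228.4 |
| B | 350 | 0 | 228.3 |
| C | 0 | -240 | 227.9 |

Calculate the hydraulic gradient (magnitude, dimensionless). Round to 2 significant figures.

∂h/∂x = (228.3 − 228.4) / (350 − 0) = -0.0002857
∂h/∂y = (227.9 − 228.4) / (-240 − 0) = +0.002083
|∇h| = √(-0.0002857² + 0.002083²) = 0.002103

0.0021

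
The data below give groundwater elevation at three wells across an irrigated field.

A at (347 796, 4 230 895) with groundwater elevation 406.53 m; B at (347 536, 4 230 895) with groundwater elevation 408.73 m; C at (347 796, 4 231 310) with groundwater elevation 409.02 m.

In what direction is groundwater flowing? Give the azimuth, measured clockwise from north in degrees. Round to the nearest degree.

125°

∂h/∂x = (408.73 − 406.53) / (347536 − 347796) = -0.008462
∂h/∂y = (409.02 − 406.53) / (4231310 − 4230895) = +0.006000
Flow direction (−∇h) has components (+0.008462 E, -0.006000 N).
Azimuth = atan2(E, N) = atan2(+0.008462, -0.006000) = 125.3° ≈ 125°.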